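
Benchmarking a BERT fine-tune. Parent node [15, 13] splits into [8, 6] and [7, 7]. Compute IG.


Parent = [15, 13], H_parent = 0.9963
H_left = 0.9852 (n=14), H_right = 1 (n=14)
H_children = (14/28)·0.9852 + (14/28)·1 = 0.9926
IG = 0.9963 - 0.9926 = 0.0037

0.0037


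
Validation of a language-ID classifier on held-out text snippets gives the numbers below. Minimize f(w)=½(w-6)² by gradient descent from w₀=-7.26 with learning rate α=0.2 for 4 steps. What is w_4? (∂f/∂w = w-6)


step 1: grad = -7.26-6 = -13.26; w = -7.26 - 0.2·(-13.26) = -4.608
step 2: grad = -4.608-6 = -10.608; w = -4.608 - 0.2·(-10.608) = -2.4864
step 3: grad = -2.4864-6 = -8.4864; w = -2.4864 - 0.2·(-8.4864) = -0.78912
step 4: grad = -0.78912-6 = -6.78912; w = -0.78912 - 0.2·(-6.78912) = 0.568704

0.568704


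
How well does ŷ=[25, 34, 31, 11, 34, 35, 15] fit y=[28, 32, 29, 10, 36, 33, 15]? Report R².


ȳ = 26.1429
SS_res = Σ(y-ŷ)² = 26
SS_tot = Σ(y-ȳ)² = 574.86
R² = 1 - SS_res/SS_tot = 1 - 0.0452 = 0.9548

0.9548


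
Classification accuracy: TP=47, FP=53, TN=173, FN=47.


Accuracy = (TP+TN)/(TP+TN+FP+FN)
= (47+173)/(320)
= 220/320 = 68.75%

68.75%


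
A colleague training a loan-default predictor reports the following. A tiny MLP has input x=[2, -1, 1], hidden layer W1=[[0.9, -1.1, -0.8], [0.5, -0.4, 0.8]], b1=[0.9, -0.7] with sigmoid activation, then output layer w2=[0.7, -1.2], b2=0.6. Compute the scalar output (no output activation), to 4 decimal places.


z1[0] = (0.9)·(2) + (-1.1)·(-1) + (-0.8)·(1) + 0.9 = 3.0
z1[1] = (0.5)·(2) + (-0.4)·(-1) + (0.8)·(1) - 0.7 = 1.5
h = sigmoid(z1) = [0.9526, 0.8176]
output = (0.7)·(0.9526) + (-1.2)·(0.8176) + 0.6 = 0.2857

0.2857


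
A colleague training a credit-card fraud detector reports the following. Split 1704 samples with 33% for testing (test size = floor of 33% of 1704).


Test = ⌊1704·33/100⌋ = 562
Train = 1704 - 562 = 1142

Train: 1142, Test: 562


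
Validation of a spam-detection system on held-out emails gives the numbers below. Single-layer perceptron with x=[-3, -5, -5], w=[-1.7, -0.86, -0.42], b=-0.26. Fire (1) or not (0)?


z = (-3)·(-1.7) + (-5)·(-0.86) + (-5)·(-0.42) - 0.26
  = 11.24
step(z) = 1 (z≥0)

1


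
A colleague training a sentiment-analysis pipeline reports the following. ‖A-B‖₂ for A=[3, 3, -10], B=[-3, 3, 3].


d = √((3+ 3)² + (3-3)² + (-10-3)²)
  = √(36 + 0 + 169)
  = √205 = 14.3178

14.3178


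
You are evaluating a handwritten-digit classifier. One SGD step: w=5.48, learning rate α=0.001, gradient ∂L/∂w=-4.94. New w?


w_new = w - α·∇
= 5.48 - 0.001·-4.94
= 5.48 + 0.00494
= 5.48494

5.48494


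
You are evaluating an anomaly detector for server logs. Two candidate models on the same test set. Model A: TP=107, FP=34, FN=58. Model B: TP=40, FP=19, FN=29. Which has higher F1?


Model A: P=107/141=0.7589, R=107/165=0.6485, F1=2PR/(P+R)=2TP/(2TP+FP+FN)=214/306=0.6993
Model B: P=40/59=0.678, R=40/69=0.5797, F1=2PR/(P+R)=2TP/(2TP+FP+FN)=80/128=0.625
0.6993 > 0.625 → Model A

Model A


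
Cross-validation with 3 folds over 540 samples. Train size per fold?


Fold size = 540/3 = 180
Training per fold = 540 - 180 = 360

360


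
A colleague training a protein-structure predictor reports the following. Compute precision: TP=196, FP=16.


Precision = TP/(TP+FP)
= 196/(196+16)
= 196/212 = 92.45%

92.45%


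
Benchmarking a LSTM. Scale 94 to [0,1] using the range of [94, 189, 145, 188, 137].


min=94, max=189
(94-94)/(189-94) = 0/95 = 0.0

0.0


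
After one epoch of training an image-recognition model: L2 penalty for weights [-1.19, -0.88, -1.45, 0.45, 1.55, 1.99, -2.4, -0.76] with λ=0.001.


‖w‖₂² = (-1.19)² + (-0.88)² + (-1.45)² + (0.45)² + (1.55)² + (1.99)² + (-2.4)² + (-0.76)²
     = 1.4161 + 0.7744 + 2.1025 + 0.2025 + 2.4025 + 3.9601 + 5.76 + 0.5776
     = 17.1957
λ·‖w‖₂² = 0.001·17.1957 = 0.017196

0.017196


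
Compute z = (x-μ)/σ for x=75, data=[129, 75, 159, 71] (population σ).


μ = 108.5, σ = 37.0776
z = (75 - 108.5)/37.0776 = -0.9035

-0.9035


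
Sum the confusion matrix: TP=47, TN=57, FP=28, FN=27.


Total = TP + TN + FP + FN
= 47 + 57 + 28 + 27
= 159
(Predicted positive: 75, predicted negative: 84)

159


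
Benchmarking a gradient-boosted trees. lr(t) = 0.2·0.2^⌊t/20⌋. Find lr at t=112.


n_drops = ⌊112/20⌋ = 5
lr = 0.2·0.2^5 = 0.2·0.00032 = 0.000064

0.000064


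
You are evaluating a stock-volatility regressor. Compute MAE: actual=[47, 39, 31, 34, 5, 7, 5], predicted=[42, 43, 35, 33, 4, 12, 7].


Absolute errors: |47-42|=5, |39-43|=4, |31-35|=4, |34-33|=1, |5-4|=1, |7-12|=5, |5-7|=2
Sum = 22
MAE = 22/7 = 22/7

22/7


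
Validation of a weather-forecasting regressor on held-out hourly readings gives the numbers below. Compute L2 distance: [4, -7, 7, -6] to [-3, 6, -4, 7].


d = √((4+ 3)² + (-7-6)² + (7+ 4)² + (-6-7)²)
  = √(49 + 169 + 121 + 169)
  = √508 = 22.5389

22.5389


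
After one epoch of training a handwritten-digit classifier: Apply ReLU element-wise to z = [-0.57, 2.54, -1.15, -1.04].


ReLU(-0.57) = max(0, -0.57) = 0.0
ReLU(2.54) = max(0, 2.54) = 2.54
ReLU(-1.15) = max(0, -1.15) = 0.0
ReLU(-1.04) = max(0, -1.04) = 0.0
result = [0.0, 2.54, 0.0, 0.0]

[0.0, 2.54, 0.0, 0.0]


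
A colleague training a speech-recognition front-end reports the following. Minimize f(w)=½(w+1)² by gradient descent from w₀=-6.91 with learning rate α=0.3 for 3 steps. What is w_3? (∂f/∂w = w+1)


step 1: grad = -6.91+1 = -5.91; w = -6.91 - 0.3·(-5.91) = -5.137
step 2: grad = -5.137+1 = -4.137; w = -5.137 - 0.3·(-4.137) = -3.8959
step 3: grad = -3.8959+1 = -2.8959; w = -3.8959 - 0.3·(-2.8959) = -3.02713

-3.02713


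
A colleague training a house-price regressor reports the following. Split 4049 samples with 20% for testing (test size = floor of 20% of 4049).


Test = ⌊4049·20/100⌋ = 809
Train = 4049 - 809 = 3240

Train: 3240, Test: 809


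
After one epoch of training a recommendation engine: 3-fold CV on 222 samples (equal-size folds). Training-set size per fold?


Fold size = 222/3 = 74
Training per fold = 222 - 74 = 148

148


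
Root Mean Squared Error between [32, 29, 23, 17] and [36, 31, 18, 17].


MSE = 45/4 = 11.25
RMSE = √(45/4) = 3.3541

3.3541


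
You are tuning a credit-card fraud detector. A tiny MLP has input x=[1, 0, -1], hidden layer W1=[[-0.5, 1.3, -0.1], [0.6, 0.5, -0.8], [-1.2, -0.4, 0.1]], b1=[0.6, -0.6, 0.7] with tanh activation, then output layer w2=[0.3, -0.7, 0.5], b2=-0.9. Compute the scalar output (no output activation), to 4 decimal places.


z1[0] = (-0.5)·(1) + (1.3)·(0) + (-0.1)·(-1) + 0.6 = 0.2
z1[1] = (0.6)·(1) + (0.5)·(0) + (-0.8)·(-1) - 0.6 = 0.8
z1[2] = (-1.2)·(1) + (-0.4)·(0) + (0.1)·(-1) + 0.7 = -0.6
h = tanh(z1) = [0.1974, 0.664, -0.537]
output = (0.3)·(0.1974) + (-0.7)·(0.664) + (0.5)·(-0.537) - 0.9 = -1.5741

-1.5741


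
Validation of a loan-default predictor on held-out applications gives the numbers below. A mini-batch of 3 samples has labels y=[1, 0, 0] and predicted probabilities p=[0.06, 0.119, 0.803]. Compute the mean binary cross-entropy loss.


L[0] = -ln(0.06) = 2.8134
L[1] = -ln(1-0.119) = -ln(0.881) = 0.1267
L[2] = -ln(1-0.803) = -ln(0.197) = 1.6246
mean = (2.8134 + 0.1267 + 1.6246)/3 = 1.5216

1.5216


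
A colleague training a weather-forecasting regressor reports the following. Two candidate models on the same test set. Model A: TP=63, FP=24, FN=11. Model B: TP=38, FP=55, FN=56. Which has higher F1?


Model A: P=63/87=0.7241, R=63/74=0.8514, F1=2PR/(P+R)=2TP/(2TP+FP+FN)=126/161=0.7826
Model B: P=38/93=0.4086, R=38/94=0.4043, F1=2PR/(P+R)=2TP/(2TP+FP+FN)=76/187=0.4064
0.7826 > 0.4064 → Model A

Model A


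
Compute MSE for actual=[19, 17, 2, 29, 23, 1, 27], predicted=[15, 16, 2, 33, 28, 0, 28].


Squared errors: (19-15)²=16, (17-16)²=1, (2-2)²=0, (29-33)²=16, (23-28)²=25, (1-0)²=1, (27-28)²=1
Sum = 60
MSE = 60/7 = 60/7

60/7


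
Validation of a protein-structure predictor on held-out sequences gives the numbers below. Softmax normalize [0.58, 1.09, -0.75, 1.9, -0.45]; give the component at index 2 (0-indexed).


Exponentials: e^0.58=1.786, e^1.09=2.9743, e^-0.75=0.4724, e^1.9=6.6859, e^-0.45=0.6376
Sum = 12.5562
Softmax = [0.1422, 0.2369, 0.0376, 0.5325, 0.0508]
p[2] = 0.4724/12.5562 = 0.0376

0.0376


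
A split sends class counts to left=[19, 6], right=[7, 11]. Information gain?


Parent = [26, 17], H_parent = 0.9682
H_left = 0.795 (n=25), H_right = 0.9641 (n=18)
H_children = (25/43)·0.795 + (18/43)·0.9641 = 0.8658
IG = 0.9682 - 0.8658 = 0.1024

0.1024


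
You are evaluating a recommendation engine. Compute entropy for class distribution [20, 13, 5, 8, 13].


Probabilities: [20/59, 13/59, 5/59, 8/59, 13/59] ≈ [0.339, 0.2203, 0.0847, 0.1356, 0.2203]
H = -((20/59)·log₂(20/59) + (13/59)·log₂(13/59) + (5/59)·log₂(5/59) + (8/59)·log₂(8/59) + (13/59)·log₂(13/59))
  = 2.1833 bits

2.1833 bits


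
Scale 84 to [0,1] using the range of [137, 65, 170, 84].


min=65, max=170
(84-65)/(170-65) = 19/105 = 0.181

0.181


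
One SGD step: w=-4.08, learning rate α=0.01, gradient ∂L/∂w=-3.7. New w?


w_new = w - α·∇
= -4.08 - 0.01·-3.7
= -4.08 + 0.037
= -4.043

-4.043


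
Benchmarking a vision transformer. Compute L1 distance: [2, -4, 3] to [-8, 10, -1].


d = |2+ 8| + |-4-10| + |3+ 1|
  = 10 + 14 + 4
  = 28

28


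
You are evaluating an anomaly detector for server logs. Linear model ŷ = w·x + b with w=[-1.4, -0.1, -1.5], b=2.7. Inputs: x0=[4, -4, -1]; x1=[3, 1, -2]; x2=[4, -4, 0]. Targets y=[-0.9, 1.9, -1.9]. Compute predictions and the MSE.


ŷ0 = (-1.4)·(4) + (-0.1)·(-4) + (-1.5)·(-1) + 2.7 = -1.0
ŷ1 = (-1.4)·(3) + (-0.1)·(1) + (-1.5)·(-2) + 2.7 = 1.4
ŷ2 = (-1.4)·(4) + (-0.1)·(-4) + (-1.5)·(0) + 2.7 = -2.5
errors² = [0.01, 0.25, 0.36]
MSE = 0.6200/3 = 0.2067

0.2067


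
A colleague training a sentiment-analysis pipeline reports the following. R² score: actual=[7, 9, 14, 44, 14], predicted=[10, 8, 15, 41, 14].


ȳ = 17.6
SS_res = Σ(y-ŷ)² = 20
SS_tot = Σ(y-ȳ)² = 909.2
R² = 1 - SS_res/SS_tot = 1 - 0.022 = 0.978

0.978


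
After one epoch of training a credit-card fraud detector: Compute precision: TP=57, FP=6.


Precision = TP/(TP+FP)
= 57/(57+6)
= 57/63 = 90.48%

90.48%


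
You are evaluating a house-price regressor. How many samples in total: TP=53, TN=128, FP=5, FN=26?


Total = TP + TN + FP + FN
= 53 + 128 + 5 + 26
= 212
(Predicted positive: 58, predicted negative: 154)

212


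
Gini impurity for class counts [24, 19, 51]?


Probabilities: [24/94, 19/94, 51/94] ≈ [0.2553, 0.2021, 0.5426]
Σpᵢ² = (576 + 361 + 2601)/94² = 3538/8836
Gini = 1 - Σpᵢ² = 1 - 3538/8836 = 0.5996

0.5996


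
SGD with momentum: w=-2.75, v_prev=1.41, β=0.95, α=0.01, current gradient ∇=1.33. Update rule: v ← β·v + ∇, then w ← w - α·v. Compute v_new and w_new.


v_new = 0.95·1.41 + 1.33 = 1.3395 + 1.33 = 2.6695
w_new = -2.75 - 0.01·2.6695 = -2.75 - 0.026695 = -2.776695

v_new=2.6695, w_new=-2.776695


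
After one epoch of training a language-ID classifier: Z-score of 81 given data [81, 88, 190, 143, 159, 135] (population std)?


μ = 132.6667, σ = 38.2041
z = (81 - 132.6667)/38.2041 = -1.3524

-1.3524


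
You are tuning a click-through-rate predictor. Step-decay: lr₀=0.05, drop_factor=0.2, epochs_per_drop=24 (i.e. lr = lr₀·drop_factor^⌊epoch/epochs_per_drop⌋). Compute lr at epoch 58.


n_drops = ⌊58/24⌋ = 2
lr = 0.05·0.2^2 = 0.05·0.04 = 0.002

0.002


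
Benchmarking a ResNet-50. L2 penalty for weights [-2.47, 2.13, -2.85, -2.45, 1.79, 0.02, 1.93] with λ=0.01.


‖w‖₂² = (-2.47)² + (2.13)² + (-2.85)² + (-2.45)² + (1.79)² + (0.02)² + (1.93)²
     = 6.1009 + 4.5369 + 8.1225 + 6.0025 + 3.2041 + 0.0004 + 3.7249
     = 31.6922
λ·‖w‖₂² = 0.01·31.6922 = 0.316922

0.316922


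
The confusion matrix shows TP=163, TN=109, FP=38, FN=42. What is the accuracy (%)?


Accuracy = (TP+TN)/(TP+TN+FP+FN)
= (163+109)/(352)
= 272/352 = 77.27%

77.27%


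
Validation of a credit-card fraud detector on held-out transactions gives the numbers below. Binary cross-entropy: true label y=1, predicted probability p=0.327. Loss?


BCE = -[y·ln(p) + (1-y)·ln(1-p)]
= -1·ln(0.327) - 0
= -ln(0.327) = 1.1178

1.1178


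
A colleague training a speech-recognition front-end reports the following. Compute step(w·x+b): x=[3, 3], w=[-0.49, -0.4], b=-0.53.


z = (3)·(-0.49) + (3)·(-0.4) - 0.53
  = -3.2
step(z) = 0 (z<0)

0


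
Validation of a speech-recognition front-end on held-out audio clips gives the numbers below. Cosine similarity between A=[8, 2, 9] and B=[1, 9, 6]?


A·B = 8·1 + 2·9 + 9·6 = 80
‖A‖ = √149 = 12.2066, ‖B‖ = √118 = 10.8628
cos = 80/(√149·√118) = 80/√17582 = 0.6033

0.6033


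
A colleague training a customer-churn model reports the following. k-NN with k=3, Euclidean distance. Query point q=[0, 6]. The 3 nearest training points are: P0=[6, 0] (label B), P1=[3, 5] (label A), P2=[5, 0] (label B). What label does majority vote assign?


d(q,P0) = 8.4853  (label B)
d(q,P1) = 3.1623  (label A)
d(q,P2) = 7.8102  (label B)
Votes: A=1, B=2
Majority → B

B


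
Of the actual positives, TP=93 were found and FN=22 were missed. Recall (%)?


Recall = TP/(TP+FN)
= 93/(93+22)
= 93/115 = 80.87%

80.87%


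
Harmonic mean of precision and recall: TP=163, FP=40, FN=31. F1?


Precision = 163/203 = 0.803
Recall = 163/194 = 0.8402
F1 = 2·P·R/(P+R) = 2·TP/(2·TP+FP+FN) = 326/(326+40+31) = 326/397 = 0.8212

0.8212


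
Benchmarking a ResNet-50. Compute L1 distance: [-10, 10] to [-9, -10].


d = |-10+ 9| + |10+ 10|
  = 1 + 20
  = 21

21


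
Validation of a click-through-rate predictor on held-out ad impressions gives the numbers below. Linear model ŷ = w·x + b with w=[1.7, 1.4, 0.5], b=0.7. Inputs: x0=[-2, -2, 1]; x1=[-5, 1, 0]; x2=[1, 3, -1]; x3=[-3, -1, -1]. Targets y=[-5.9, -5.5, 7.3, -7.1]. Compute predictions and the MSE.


ŷ0 = (1.7)·(-2) + (1.4)·(-2) + (0.5)·(1) + 0.7 = -5.0
ŷ1 = (1.7)·(-5) + (1.4)·(1) + (0.5)·(0) + 0.7 = -6.4
ŷ2 = (1.7)·(1) + (1.4)·(3) + (0.5)·(-1) + 0.7 = 6.1
ŷ3 = (1.7)·(-3) + (1.4)·(-1) + (0.5)·(-1) + 0.7 = -6.3
errors² = [0.81, 0.81, 1.44, 0.64]
MSE = 3.7000/4 = 0.925

0.925


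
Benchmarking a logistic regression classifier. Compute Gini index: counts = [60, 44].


Probabilities: [60/104, 44/104] ≈ [0.5769, 0.4231]
Σpᵢ² = (3600 + 1936)/104² = 5536/10816
Gini = 1 - Σpᵢ² = 1 - 5536/10816 = 0.4882

0.4882


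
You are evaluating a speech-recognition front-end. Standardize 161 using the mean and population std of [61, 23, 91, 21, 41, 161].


μ = 66.3333, σ = 48.6027
z = (161 - 66.3333)/48.6027 = 1.9478

1.9478


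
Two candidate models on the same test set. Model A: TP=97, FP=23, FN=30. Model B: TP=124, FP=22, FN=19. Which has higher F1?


Model A: P=97/120=0.8083, R=97/127=0.7638, F1=2PR/(P+R)=2TP/(2TP+FP+FN)=194/247=0.7854
Model B: P=124/146=0.8493, R=124/143=0.8671, F1=2PR/(P+R)=2TP/(2TP+FP+FN)=248/289=0.8581
0.7854 < 0.8581 → Model B

Model B


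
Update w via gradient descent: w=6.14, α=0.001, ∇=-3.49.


w_new = w - α·∇
= 6.14 - 0.001·-3.49
= 6.14 + 0.00349
= 6.14349

6.14349


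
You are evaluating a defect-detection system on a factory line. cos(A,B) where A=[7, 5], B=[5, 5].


A·B = 7·5 + 5·5 = 60
‖A‖ = √74 = 8.6023, ‖B‖ = √50 = 7.0711
cos = 60/(√74·√50) = 60/√3700 = 0.9864

0.9864


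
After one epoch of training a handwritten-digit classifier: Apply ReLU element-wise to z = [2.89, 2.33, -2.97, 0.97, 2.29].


ReLU(2.89) = max(0, 2.89) = 2.89
ReLU(2.33) = max(0, 2.33) = 2.33
ReLU(-2.97) = max(0, -2.97) = 0.0
ReLU(0.97) = max(0, 0.97) = 0.97
ReLU(2.29) = max(0, 2.29) = 2.29
result = [2.89, 2.33, 0.0, 0.97, 2.29]

[2.89, 2.33, 0.0, 0.97, 2.29]


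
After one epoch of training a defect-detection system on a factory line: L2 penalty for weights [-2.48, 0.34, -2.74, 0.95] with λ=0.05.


‖w‖₂² = (-2.48)² + (0.34)² + (-2.74)² + (0.95)²
     = 6.1504 + 0.1156 + 7.5076 + 0.9025
     = 14.6761
λ·‖w‖₂² = 0.05·14.6761 = 0.733805

0.733805


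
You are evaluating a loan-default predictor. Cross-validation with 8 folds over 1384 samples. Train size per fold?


Fold size = 1384/8 = 173
Training per fold = 1384 - 173 = 1211

1211


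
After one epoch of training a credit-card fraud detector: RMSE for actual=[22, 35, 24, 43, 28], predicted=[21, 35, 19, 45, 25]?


MSE = 39/5 = 7.8
RMSE = √(39/5) = 2.7928

2.7928


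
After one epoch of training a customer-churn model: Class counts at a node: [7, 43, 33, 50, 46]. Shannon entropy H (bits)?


Probabilities: [7/179, 43/179, 33/179, 50/179, 46/179] ≈ [0.0391, 0.2402, 0.1844, 0.2793, 0.257]
H = -((7/179)·log₂(7/179) + (43/179)·log₂(43/179) + (33/179)·log₂(33/179) + (50/179)·log₂(50/179) + (46/179)·log₂(46/179))
  = 2.1446 bits

2.1446 bits


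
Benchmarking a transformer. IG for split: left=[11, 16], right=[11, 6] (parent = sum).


Parent = [22, 22], H_parent = 1
H_left = 0.9751 (n=27), H_right = 0.9367 (n=17)
H_children = (27/44)·0.9751 + (17/44)·0.9367 = 0.9603
IG = 1 - 0.9603 = 0.0397

0.0397


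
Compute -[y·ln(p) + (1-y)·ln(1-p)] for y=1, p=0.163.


BCE = -[y·ln(p) + (1-y)·ln(1-p)]
= -1·ln(0.163) - 0
= -ln(0.163) = 1.814

1.814


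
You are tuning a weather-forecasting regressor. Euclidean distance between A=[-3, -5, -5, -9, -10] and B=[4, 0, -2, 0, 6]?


d = √((-3-4)² + (-5-0)² + (-5+ 2)² + (-9-0)² + (-10-6)²)
  = √(49 + 25 + 9 + 81 + 256)
  = √420 = 20.4939

20.4939


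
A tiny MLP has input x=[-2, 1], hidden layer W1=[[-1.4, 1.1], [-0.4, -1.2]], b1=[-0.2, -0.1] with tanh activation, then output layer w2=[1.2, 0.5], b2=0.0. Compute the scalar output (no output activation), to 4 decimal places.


z1[0] = (-1.4)·(-2) + (1.1)·(1) - 0.2 = 3.7
z1[1] = (-0.4)·(-2) + (-1.2)·(1) - 0.1 = -0.5
h = tanh(z1) = [0.9988, -0.4621]
output = (1.2)·(0.9988) + (0.5)·(-0.4621) + 0.0 = 0.9675

0.9675


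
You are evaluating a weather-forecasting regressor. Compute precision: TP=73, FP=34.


Precision = TP/(TP+FP)
= 73/(73+34)
= 73/107 = 68.22%

68.22%


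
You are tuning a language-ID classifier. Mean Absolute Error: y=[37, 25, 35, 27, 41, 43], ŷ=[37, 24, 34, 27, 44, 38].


Absolute errors: |37-37|=0, |25-24|=1, |35-34|=1, |27-27|=0, |41-44|=3, |43-38|=5
Sum = 10
MAE = 10/6 = 5/3

5/3


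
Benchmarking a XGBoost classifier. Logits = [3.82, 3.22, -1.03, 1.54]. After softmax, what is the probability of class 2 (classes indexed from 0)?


Exponentials: e^3.82=45.6042, e^3.22=25.0281, e^-1.03=0.357, e^1.54=4.6646
Sum = 75.6539
Softmax = [0.6028, 0.3308, 0.0047, 0.0617]
p[2] = 0.357/75.6539 = 0.0047

0.0047


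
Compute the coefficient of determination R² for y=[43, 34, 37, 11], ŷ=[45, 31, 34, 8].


ȳ = 31.25
SS_res = Σ(y-ŷ)² = 31
SS_tot = Σ(y-ȳ)² = 588.75
R² = 1 - SS_res/SS_tot = 1 - 0.0527 = 0.9473

0.9473


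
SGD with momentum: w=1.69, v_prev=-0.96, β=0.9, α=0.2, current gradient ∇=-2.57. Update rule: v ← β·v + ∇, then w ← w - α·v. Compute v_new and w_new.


v_new = 0.9·-0.96 - 2.57 = -0.864 - 2.57 = -3.434
w_new = 1.69 - 0.2·-3.434 = 1.69 + 0.6868 = 2.3768

v_new=-3.434, w_new=2.3768


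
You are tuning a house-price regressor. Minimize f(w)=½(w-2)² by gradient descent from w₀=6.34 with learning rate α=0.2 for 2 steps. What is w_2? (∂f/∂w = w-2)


step 1: grad = 6.34-2 = 4.34; w = 6.34 - 0.2·(4.34) = 5.472
step 2: grad = 5.472-2 = 3.472; w = 5.472 - 0.2·(3.472) = 4.7776

4.7776


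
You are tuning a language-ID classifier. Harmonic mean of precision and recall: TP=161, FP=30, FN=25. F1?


Precision = 161/191 = 0.8429
Recall = 161/186 = 0.8656
F1 = 2·P·R/(P+R) = 2·TP/(2·TP+FP+FN) = 322/(322+30+25) = 322/377 = 0.8541

0.8541


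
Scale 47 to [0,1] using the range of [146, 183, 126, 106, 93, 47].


min=47, max=183
(47-47)/(183-47) = 0/136 = 0.0

0.0


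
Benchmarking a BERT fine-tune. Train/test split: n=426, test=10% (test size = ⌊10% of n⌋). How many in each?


Test = ⌊426·10/100⌋ = 42
Train = 426 - 42 = 384

Train: 384, Test: 42


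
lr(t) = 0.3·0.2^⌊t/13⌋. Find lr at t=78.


n_drops = ⌊78/13⌋ = 6
lr = 0.3·0.2^6 = 0.3·0.000064 = 0.0000192

0.0000192


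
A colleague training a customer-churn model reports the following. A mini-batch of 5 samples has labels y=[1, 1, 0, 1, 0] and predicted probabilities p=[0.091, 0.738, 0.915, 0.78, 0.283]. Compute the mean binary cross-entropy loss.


L[0] = -ln(0.091) = 2.3969
L[1] = -ln(0.738) = 0.3038
L[2] = -ln(1-0.915) = -ln(0.085) = 2.4651
L[3] = -ln(0.78) = 0.2485
L[4] = -ln(1-0.283) = -ln(0.717) = 0.3327
mean = (2.3969 + 0.3038 + 2.4651 + 0.2485 + 0.3327)/5 = 1.1494

1.1494


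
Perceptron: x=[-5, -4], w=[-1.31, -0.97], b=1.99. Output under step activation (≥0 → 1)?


z = (-5)·(-1.31) + (-4)·(-0.97) + 1.99
  = 12.42
step(z) = 1 (z≥0)

1


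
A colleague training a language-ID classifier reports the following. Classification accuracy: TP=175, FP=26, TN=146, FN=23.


Accuracy = (TP+TN)/(TP+TN+FP+FN)
= (175+146)/(370)
= 321/370 = 86.76%

86.76%


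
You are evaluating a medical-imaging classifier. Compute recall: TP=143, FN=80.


Recall = TP/(TP+FN)
= 143/(143+80)
= 143/223 = 64.13%

64.13%


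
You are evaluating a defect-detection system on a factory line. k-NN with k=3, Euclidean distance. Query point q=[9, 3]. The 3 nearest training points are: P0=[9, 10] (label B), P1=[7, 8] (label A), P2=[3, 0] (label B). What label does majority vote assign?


d(q,P0) = 7.0  (label B)
d(q,P1) = 5.3852  (label A)
d(q,P2) = 6.7082  (label B)
Votes: A=1, B=2
Majority → B

B


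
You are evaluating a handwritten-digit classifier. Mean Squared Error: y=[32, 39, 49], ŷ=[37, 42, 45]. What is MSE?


Squared errors: (32-37)²=25, (39-42)²=9, (49-45)²=16
Sum = 50
MSE = 50/3 = 50/3

50/3


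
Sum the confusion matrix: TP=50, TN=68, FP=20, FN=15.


Total = TP + TN + FP + FN
= 50 + 68 + 20 + 15
= 153
(Predicted positive: 70, predicted negative: 83)

153


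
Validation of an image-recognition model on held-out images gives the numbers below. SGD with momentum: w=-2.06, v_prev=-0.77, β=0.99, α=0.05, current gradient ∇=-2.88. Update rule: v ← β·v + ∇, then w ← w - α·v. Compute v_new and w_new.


v_new = 0.99·-0.77 - 2.88 = -0.7623 - 2.88 = -3.6423
w_new = -2.06 - 0.05·-3.6423 = -2.06 + 0.182115 = -1.877885

v_new=-3.6423, w_new=-1.877885


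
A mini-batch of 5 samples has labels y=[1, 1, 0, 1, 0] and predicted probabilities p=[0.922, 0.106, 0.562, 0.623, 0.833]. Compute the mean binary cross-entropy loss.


L[0] = -ln(0.922) = 0.0812
L[1] = -ln(0.106) = 2.2443
L[2] = -ln(1-0.562) = -ln(0.438) = 0.8255
L[3] = -ln(0.623) = 0.4732
L[4] = -ln(1-0.833) = -ln(0.167) = 1.7898
mean = (0.0812 + 2.2443 + 0.8255 + 0.4732 + 1.7898)/5 = 1.0828

1.0828


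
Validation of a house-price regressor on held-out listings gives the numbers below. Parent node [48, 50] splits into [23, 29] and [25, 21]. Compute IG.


Parent = [48, 50], H_parent = 0.9997
H_left = 0.9904 (n=52), H_right = 0.9945 (n=46)
H_children = (52/98)·0.9904 + (46/98)·0.9945 = 0.9923
IG = 0.9997 - 0.9923 = 0.0074

0.0074


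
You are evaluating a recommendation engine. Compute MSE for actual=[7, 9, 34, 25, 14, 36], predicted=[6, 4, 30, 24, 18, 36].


Squared errors: (7-6)²=1, (9-4)²=25, (34-30)²=16, (25-24)²=1, (14-18)²=16, (36-36)²=0
Sum = 59
MSE = 59/6 = 59/6

59/6


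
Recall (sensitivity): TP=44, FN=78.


Recall = TP/(TP+FN)
= 44/(44+78)
= 44/122 = 36.07%

36.07%


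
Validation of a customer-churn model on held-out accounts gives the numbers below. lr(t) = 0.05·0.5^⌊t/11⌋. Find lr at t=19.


n_drops = ⌊19/11⌋ = 1
lr = 0.05·0.5^1 = 0.05·0.5 = 0.025

0.025


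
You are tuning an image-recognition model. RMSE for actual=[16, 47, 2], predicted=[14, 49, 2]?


MSE = 8/3 = 2.6667
RMSE = √(8/3) = 1.633

1.633


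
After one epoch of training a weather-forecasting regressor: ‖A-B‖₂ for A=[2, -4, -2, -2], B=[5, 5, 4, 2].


d = √((2-5)² + (-4-5)² + (-2-4)² + (-2-2)²)
  = √(9 + 81 + 36 + 16)
  = √142 = 11.9164

11.9164


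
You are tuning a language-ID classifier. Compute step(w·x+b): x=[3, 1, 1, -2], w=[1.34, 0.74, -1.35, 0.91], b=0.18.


z = (3)·(1.34) + (1)·(0.74) + (1)·(-1.35) + (-2)·(0.91) + 0.18
  = 1.77
step(z) = 1 (z≥0)

1


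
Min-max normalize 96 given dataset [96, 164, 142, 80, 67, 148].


min=67, max=164
(96-67)/(164-67) = 29/97 = 0.299

0.299


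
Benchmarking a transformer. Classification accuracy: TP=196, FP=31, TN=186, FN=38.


Accuracy = (TP+TN)/(TP+TN+FP+FN)
= (196+186)/(451)
= 382/451 = 84.7%

84.7%


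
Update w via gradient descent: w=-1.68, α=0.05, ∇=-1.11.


w_new = w - α·∇
= -1.68 - 0.05·-1.11
= -1.68 + 0.0555
= -1.6245

-1.6245


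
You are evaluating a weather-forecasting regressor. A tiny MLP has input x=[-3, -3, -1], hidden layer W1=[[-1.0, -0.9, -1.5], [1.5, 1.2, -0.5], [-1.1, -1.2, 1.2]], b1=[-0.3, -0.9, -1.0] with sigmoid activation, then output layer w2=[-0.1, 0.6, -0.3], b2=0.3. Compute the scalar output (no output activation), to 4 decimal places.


z1[0] = (-1.0)·(-3) + (-0.9)·(-3) + (-1.5)·(-1) - 0.3 = 6.9
z1[1] = (1.5)·(-3) + (1.2)·(-3) + (-0.5)·(-1) - 0.9 = -8.5
z1[2] = (-1.1)·(-3) + (-1.2)·(-3) + (1.2)·(-1) - 1.0 = 4.7
h = sigmoid(z1) = [0.999, 0.0002, 0.991]
output = (-0.1)·(0.999) + (0.6)·(0.0002) + (-0.3)·(0.991) + 0.3 = -0.0971

-0.0971


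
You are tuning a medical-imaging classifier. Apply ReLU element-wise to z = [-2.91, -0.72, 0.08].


ReLU(-2.91) = max(0, -2.91) = 0.0
ReLU(-0.72) = max(0, -0.72) = 0.0
ReLU(0.08) = max(0, 0.08) = 0.08
result = [0.0, 0.0, 0.08]

[0.0, 0.0, 0.08]


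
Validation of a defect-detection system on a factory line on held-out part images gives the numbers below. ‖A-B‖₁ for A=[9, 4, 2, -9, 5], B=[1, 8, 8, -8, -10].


d = |9-1| + |4-8| + |2-8| + |-9+ 8| + |5+ 10|
  = 8 + 4 + 6 + 1 + 15
  = 34

34


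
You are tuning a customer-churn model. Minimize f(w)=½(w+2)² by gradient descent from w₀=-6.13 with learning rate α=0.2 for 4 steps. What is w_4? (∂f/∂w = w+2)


step 1: grad = -6.13+2 = -4.13; w = -6.13 - 0.2·(-4.13) = -5.304
step 2: grad = -5.304+2 = -3.304; w = -5.304 - 0.2·(-3.304) = -4.6432
step 3: grad = -4.6432+2 = -2.6432; w = -4.6432 - 0.2·(-2.6432) = -4.11456
step 4: grad = -4.11456+2 = -2.11456; w = -4.11456 - 0.2·(-2.11456) = -3.691648

-3.691648


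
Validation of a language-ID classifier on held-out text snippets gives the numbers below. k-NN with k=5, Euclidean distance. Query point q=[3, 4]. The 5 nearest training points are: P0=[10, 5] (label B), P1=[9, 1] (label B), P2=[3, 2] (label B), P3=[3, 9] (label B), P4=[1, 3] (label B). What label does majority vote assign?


d(q,P0) = 7.0711  (label B)
d(q,P1) = 6.7082  (label B)
d(q,P2) = 2.0  (label B)
d(q,P3) = 5.0  (label B)
d(q,P4) = 2.2361  (label B)
Votes: A=0, B=5
Majority → B

B


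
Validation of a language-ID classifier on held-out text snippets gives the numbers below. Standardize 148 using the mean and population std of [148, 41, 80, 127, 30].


μ = 85.2, σ = 46.3008
z = (148 - 85.2)/46.3008 = 1.3563

1.3563


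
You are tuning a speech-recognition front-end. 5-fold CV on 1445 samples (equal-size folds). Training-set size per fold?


Fold size = 1445/5 = 289
Training per fold = 1445 - 289 = 1156

1156


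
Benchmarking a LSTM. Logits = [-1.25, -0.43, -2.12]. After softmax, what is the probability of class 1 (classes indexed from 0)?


Exponentials: e^-1.25=0.2865, e^-0.43=0.6505, e^-2.12=0.12
Sum = 1.057
Softmax = [0.271, 0.6154, 0.1136]
p[1] = 0.6505/1.057 = 0.6154

0.6154


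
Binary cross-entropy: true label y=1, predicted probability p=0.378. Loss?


BCE = -[y·ln(p) + (1-y)·ln(1-p)]
= -1·ln(0.378) - 0
= -ln(0.378) = 0.9729

0.9729


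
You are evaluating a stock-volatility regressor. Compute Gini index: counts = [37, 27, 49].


Probabilities: [37/113, 27/113, 49/113] ≈ [0.3274, 0.2389, 0.4336]
Σpᵢ² = (1369 + 729 + 2401)/113² = 4499/12769
Gini = 1 - Σpᵢ² = 1 - 4499/12769 = 0.6477

0.6477


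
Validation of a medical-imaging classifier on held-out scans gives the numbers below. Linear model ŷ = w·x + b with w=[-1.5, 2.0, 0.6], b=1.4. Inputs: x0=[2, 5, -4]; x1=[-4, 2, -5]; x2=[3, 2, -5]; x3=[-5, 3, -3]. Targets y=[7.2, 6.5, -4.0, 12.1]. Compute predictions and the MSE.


ŷ0 = (-1.5)·(2) + (2.0)·(5) + (0.6)·(-4) + 1.4 = 6.0
ŷ1 = (-1.5)·(-4) + (2.0)·(2) + (0.6)·(-5) + 1.4 = 8.4
ŷ2 = (-1.5)·(3) + (2.0)·(2) + (0.6)·(-5) + 1.4 = -2.1
ŷ3 = (-1.5)·(-5) + (2.0)·(3) + (0.6)·(-3) + 1.4 = 13.1
errors² = [1.44, 3.61, 3.61, 1.0]
MSE = 9.6600/4 = 2.415

2.415


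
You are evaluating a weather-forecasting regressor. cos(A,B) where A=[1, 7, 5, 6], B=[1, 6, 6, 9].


A·B = 1·1 + 7·6 + 5·6 + 6·9 = 127
‖A‖ = √111 = 10.5357, ‖B‖ = √154 = 12.4097
cos = 127/(√111·√154) = 127/√17094 = 0.9714

0.9714


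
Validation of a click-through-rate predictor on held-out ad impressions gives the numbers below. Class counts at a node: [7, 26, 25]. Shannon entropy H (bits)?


Probabilities: [7/58, 26/58, 25/58] ≈ [0.1207, 0.4483, 0.431]
H = -((7/58)·log₂(7/58) + (26/58)·log₂(26/58) + (25/58)·log₂(25/58))
  = 1.4104 bits

1.4104 bits


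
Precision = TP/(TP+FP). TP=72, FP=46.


Precision = TP/(TP+FP)
= 72/(72+46)
= 72/118 = 61.02%

61.02%


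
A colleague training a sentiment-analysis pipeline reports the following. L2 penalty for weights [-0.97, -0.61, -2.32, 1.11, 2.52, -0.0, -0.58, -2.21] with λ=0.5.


‖w‖₂² = (-0.97)² + (-0.61)² + (-2.32)² + (1.11)² + (2.52)² + (-0.0)² + (-0.58)² + (-2.21)²
     = 0.9409 + 0.3721 + 5.3824 + 1.2321 + 6.3504 + 0 + 0.3364 + 4.8841
     = 19.4984
λ·‖w‖₂² = 0.5·19.4984 = 9.7492

9.7492


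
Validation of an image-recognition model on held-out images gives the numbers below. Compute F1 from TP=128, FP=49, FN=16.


Precision = 128/177 = 0.7232
Recall = 128/144 = 0.8889
F1 = 2·P·R/(P+R) = 2·TP/(2·TP+FP+FN) = 256/(256+49+16) = 256/321 = 0.7975

0.7975


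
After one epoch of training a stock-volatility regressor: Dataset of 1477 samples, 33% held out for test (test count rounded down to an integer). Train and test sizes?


Test = ⌊1477·33/100⌋ = 487
Train = 1477 - 487 = 990

Train: 990, Test: 487


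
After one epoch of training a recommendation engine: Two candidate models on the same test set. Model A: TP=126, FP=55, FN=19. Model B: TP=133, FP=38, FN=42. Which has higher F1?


Model A: P=126/181=0.6961, R=126/145=0.869, F1=2PR/(P+R)=2TP/(2TP+FP+FN)=252/326=0.773
Model B: P=133/171=0.7778, R=133/175=0.76, F1=2PR/(P+R)=2TP/(2TP+FP+FN)=266/346=0.7688
0.773 > 0.7688 → Model A

Model A


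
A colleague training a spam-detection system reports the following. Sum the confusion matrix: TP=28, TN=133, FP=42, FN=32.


Total = TP + TN + FP + FN
= 28 + 133 + 42 + 32
= 235
(Predicted positive: 70, predicted negative: 165)

235


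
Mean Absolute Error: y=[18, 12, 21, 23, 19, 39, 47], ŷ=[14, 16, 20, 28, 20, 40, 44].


Absolute errors: |18-14|=4, |12-16|=4, |21-20|=1, |23-28|=5, |19-20|=1, |39-40|=1, |47-44|=3
Sum = 19
MAE = 19/7 = 19/7

19/7


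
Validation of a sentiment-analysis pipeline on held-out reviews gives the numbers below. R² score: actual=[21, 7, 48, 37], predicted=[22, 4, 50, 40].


ȳ = 28.25
SS_res = Σ(y-ŷ)² = 23
SS_tot = Σ(y-ȳ)² = 970.75
R² = 1 - SS_res/SS_tot = 1 - 0.0237 = 0.9763

0.9763


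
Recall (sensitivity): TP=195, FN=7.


Recall = TP/(TP+FN)
= 195/(195+7)
= 195/202 = 96.53%

96.53%


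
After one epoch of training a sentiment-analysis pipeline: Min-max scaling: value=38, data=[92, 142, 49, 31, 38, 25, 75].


min=25, max=142
(38-25)/(142-25) = 13/117 = 0.1111

0.1111


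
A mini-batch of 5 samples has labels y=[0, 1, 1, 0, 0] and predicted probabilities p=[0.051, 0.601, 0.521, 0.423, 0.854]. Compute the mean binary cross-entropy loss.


L[0] = -ln(1-0.051) = -ln(0.949) = 0.0523
L[1] = -ln(0.601) = 0.5092
L[2] = -ln(0.521) = 0.652
L[3] = -ln(1-0.423) = -ln(0.577) = 0.5499
L[4] = -ln(1-0.854) = -ln(0.146) = 1.9241
mean = (0.0523 + 0.5092 + 0.652 + 0.5499 + 1.9241)/5 = 0.7375

0.7375


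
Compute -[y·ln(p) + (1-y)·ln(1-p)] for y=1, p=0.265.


BCE = -[y·ln(p) + (1-y)·ln(1-p)]
= -1·ln(0.265) - 0
= -ln(0.265) = 1.328

1.328


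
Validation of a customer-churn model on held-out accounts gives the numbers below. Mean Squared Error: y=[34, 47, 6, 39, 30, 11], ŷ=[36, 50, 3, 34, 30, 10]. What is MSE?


Squared errors: (34-36)²=4, (47-50)²=9, (6-3)²=9, (39-34)²=25, (30-30)²=0, (11-10)²=1
Sum = 48
MSE = 48/6 = 8

8


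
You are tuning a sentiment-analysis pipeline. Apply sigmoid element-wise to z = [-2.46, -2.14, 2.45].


σ(-2.46) = 1/(1+e^2.46) = 0.0787
σ(-2.14) = 1/(1+e^2.14) = 0.1053
σ(2.45) = 1/(1+e^-2.45) = 0.9206
result = [0.0787, 0.1053, 0.9206]

[0.0787, 0.1053, 0.9206]


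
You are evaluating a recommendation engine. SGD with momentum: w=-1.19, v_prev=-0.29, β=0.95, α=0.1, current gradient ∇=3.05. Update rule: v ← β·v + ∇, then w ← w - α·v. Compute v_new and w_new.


v_new = 0.95·-0.29 + 3.05 = -0.2755 + 3.05 = 2.7745
w_new = -1.19 - 0.1·2.7745 = -1.19 - 0.27745 = -1.46745

v_new=2.7745, w_new=-1.46745


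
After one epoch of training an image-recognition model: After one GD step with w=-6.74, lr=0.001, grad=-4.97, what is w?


w_new = w - α·∇
= -6.74 - 0.001·-4.97
= -6.74 + 0.00497
= -6.73503

-6.73503


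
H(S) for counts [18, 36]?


Probabilities: [18/54, 36/54] ≈ [0.3333, 0.6667]
H = -((18/54)·log₂(18/54) + (36/54)·log₂(36/54))
  = 0.9183 bits

0.9183 bits


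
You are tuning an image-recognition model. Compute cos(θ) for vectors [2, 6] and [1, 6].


A·B = 2·1 + 6·6 = 38
‖A‖ = √40 = 6.3246, ‖B‖ = √37 = 6.0828
cos = 38/(√40·√37) = 38/√1480 = 0.9878

0.9878


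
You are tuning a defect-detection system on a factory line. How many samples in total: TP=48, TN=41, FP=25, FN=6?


Total = TP + TN + FP + FN
= 48 + 41 + 25 + 6
= 120
(Predicted positive: 73, predicted negative: 47)

120


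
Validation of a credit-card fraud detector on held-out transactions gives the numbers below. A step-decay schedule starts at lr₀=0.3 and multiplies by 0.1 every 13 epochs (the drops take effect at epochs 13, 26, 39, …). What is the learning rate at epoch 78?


n_drops = ⌊78/13⌋ = 6
lr = 0.3·0.1^6 = 0.3·0.000001 = 0.0000003

0.0000003


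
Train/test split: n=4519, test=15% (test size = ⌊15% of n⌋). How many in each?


Test = ⌊4519·15/100⌋ = 677
Train = 4519 - 677 = 3842

Train: 3842, Test: 677


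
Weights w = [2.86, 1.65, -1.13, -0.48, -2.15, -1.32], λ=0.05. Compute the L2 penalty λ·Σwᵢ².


‖w‖₂² = (2.86)² + (1.65)² + (-1.13)² + (-0.48)² + (-2.15)² + (-1.32)²
     = 8.1796 + 2.7225 + 1.2769 + 0.2304 + 4.6225 + 1.7424
     = 18.7743
λ·‖w‖₂² = 0.05·18.7743 = 0.938715

0.938715


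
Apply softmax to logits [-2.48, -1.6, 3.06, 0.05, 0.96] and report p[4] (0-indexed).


Exponentials: e^-2.48=0.0837, e^-1.6=0.2019, e^3.06=21.3276, e^0.05=1.0513, e^0.96=2.6117
Sum = 25.2762
Softmax = [0.0033, 0.008, 0.8438, 0.0416, 0.1033]
p[4] = 2.6117/25.2762 = 0.1033

0.1033


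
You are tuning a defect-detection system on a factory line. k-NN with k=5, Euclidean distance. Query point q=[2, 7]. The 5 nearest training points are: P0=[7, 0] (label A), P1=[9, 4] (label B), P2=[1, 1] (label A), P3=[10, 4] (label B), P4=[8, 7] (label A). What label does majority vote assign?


d(q,P0) = 8.6023  (label A)
d(q,P1) = 7.6158  (label B)
d(q,P2) = 6.0828  (label A)
d(q,P3) = 8.544  (label B)
d(q,P4) = 6.0  (label A)
Votes: A=3, B=2
Majority → A

A


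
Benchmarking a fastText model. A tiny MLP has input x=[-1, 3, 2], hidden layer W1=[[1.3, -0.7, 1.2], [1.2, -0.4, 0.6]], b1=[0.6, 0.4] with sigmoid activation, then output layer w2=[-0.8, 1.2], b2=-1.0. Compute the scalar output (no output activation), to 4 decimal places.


z1[0] = (1.3)·(-1) + (-0.7)·(3) + (1.2)·(2) + 0.6 = -0.4
z1[1] = (1.2)·(-1) + (-0.4)·(3) + (0.6)·(2) + 0.4 = -0.8
h = sigmoid(z1) = [0.4013, 0.31]
output = (-0.8)·(0.4013) + (1.2)·(0.31) - 1.0 = -0.949

-0.949


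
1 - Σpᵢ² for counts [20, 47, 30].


Probabilities: [20/97, 47/97, 30/97] ≈ [0.2062, 0.4845, 0.3093]
Σpᵢ² = (400 + 2209 + 900)/97² = 3509/9409
Gini = 1 - Σpᵢ² = 1 - 3509/9409 = 0.6271

0.6271


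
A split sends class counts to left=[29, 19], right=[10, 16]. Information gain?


Parent = [39, 35], H_parent = 0.9979
H_left = 0.9685 (n=48), H_right = 0.9612 (n=26)
H_children = (48/74)·0.9685 + (26/74)·0.9612 = 0.9659
IG = 0.9979 - 0.9659 = 0.032

0.032


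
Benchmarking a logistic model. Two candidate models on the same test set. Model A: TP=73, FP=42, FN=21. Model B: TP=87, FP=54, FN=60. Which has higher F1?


Model A: P=73/115=0.6348, R=73/94=0.7766, F1=2PR/(P+R)=2TP/(2TP+FP+FN)=146/209=0.6986
Model B: P=87/141=0.617, R=87/147=0.5918, F1=2PR/(P+R)=2TP/(2TP+FP+FN)=174/288=0.6042
0.6986 > 0.6042 → Model A

Model A


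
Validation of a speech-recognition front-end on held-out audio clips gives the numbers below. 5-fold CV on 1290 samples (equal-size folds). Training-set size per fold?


Fold size = 1290/5 = 258
Training per fold = 1290 - 258 = 1032

1032


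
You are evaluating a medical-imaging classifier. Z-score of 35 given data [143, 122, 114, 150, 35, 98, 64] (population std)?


μ = 103.7143, σ = 38.6512
z = (35 - 103.7143)/38.6512 = -1.7778

-1.7778


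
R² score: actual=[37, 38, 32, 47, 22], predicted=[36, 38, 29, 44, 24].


ȳ = 35.2
SS_res = Σ(y-ŷ)² = 23
SS_tot = Σ(y-ȳ)² = 334.8
R² = 1 - SS_res/SS_tot = 1 - 0.0687 = 0.9313

0.9313


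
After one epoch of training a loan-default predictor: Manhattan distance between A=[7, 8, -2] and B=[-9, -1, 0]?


d = |7+ 9| + |8+ 1| + |-2-0|
  = 16 + 9 + 2
  = 27

27


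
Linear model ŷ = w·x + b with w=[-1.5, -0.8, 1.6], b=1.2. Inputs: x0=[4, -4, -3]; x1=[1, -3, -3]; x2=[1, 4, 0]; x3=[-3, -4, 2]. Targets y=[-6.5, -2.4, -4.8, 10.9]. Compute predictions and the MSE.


ŷ0 = (-1.5)·(4) + (-0.8)·(-4) + (1.6)·(-3) + 1.2 = -6.4
ŷ1 = (-1.5)·(1) + (-0.8)·(-3) + (1.6)·(-3) + 1.2 = -2.7
ŷ2 = (-1.5)·(1) + (-0.8)·(4) + (1.6)·(0) + 1.2 = -3.5
ŷ3 = (-1.5)·(-3) + (-0.8)·(-4) + (1.6)·(2) + 1.2 = 12.1
errors² = [0.01, 0.09, 1.69, 1.44]
MSE = 3.2300/4 = 0.8075

0.8075


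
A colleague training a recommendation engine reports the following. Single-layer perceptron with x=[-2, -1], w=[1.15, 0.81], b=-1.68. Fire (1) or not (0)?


z = (-2)·(1.15) + (-1)·(0.81) - 1.68
  = -4.79
step(z) = 0 (z<0)

0


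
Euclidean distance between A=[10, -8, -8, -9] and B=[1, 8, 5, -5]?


d = √((10-1)² + (-8-8)² + (-8-5)² + (-9+ 5)²)
  = √(81 + 256 + 169 + 16)
  = √522 = 22.8473

22.8473


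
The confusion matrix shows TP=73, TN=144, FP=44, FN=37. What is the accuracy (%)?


Accuracy = (TP+TN)/(TP+TN+FP+FN)
= (73+144)/(298)
= 217/298 = 72.82%

72.82%


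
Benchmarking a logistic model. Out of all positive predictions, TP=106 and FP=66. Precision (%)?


Precision = TP/(TP+FP)
= 106/(106+66)
= 106/172 = 61.63%

61.63%


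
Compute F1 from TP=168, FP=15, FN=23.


Precision = 168/183 = 0.918
Recall = 168/191 = 0.8796
F1 = 2·P·R/(P+R) = 2·TP/(2·TP+FP+FN) = 336/(336+15+23) = 336/374 = 0.8984

0.8984
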